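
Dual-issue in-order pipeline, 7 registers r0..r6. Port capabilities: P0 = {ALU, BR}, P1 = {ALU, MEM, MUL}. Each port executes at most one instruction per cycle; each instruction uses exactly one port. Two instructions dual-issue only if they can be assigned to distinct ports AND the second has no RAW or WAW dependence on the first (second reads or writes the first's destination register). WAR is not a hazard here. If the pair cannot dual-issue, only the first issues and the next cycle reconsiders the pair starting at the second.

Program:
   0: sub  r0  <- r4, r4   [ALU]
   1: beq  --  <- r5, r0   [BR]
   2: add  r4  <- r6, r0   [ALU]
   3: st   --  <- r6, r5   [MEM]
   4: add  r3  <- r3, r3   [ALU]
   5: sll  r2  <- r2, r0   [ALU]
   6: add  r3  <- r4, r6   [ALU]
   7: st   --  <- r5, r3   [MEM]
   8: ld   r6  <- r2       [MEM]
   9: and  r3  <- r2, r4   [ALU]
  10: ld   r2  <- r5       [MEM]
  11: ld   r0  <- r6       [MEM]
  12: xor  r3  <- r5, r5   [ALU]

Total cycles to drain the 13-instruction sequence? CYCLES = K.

#0 head=0: sub.ALU i0 RAW r0
#1 head=1: beq.BR/add.ALU i1&i2 pair
#2 head=3: st.MEM/add.ALU i3&i4 pair
#3 head=5: sll.ALU/add.ALU i5&i6 pair
#4 head=7: st.MEM i7 no-port MEM/MEM
#5 head=8: ld.MEM/and.ALU i8&i9 pair
#6 head=10: ld.MEM i10 no-port MEM/MEM
#7 head=11: ld.MEM/xor.ALU i11&i12 pair

CYCLES = 8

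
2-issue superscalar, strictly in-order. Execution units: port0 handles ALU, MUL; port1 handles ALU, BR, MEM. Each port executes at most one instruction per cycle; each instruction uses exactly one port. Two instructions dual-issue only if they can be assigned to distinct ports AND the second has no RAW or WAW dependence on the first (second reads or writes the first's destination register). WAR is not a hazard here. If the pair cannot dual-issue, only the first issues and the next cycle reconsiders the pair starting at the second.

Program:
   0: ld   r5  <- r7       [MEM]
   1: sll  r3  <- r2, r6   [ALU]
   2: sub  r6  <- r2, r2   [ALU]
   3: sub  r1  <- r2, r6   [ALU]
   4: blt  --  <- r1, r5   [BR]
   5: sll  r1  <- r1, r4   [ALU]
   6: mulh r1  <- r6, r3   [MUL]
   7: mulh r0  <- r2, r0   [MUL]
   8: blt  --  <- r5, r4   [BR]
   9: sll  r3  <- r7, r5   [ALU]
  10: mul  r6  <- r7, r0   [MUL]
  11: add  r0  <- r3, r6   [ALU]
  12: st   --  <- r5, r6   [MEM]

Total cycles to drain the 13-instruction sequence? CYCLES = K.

t=0 i0,i1:ld.MEM;sll.ALU ; pair
t=1 i2:sub.ALU ; RAW r6
t=2 i3:sub.ALU ; RAW r1
t=3 i4,i5:blt.BR;sll.ALU ; pair
t=4 i6:mulh.MUL ; no-port MUL/MUL
t=5 i7,i8:mulh.MUL;blt.BR ; pair
t=6 i9,i10:sll.ALU;mul.MUL ; pair
t=7 i11,i12:add.ALU;st.MEM ; pair

CYCLES = 8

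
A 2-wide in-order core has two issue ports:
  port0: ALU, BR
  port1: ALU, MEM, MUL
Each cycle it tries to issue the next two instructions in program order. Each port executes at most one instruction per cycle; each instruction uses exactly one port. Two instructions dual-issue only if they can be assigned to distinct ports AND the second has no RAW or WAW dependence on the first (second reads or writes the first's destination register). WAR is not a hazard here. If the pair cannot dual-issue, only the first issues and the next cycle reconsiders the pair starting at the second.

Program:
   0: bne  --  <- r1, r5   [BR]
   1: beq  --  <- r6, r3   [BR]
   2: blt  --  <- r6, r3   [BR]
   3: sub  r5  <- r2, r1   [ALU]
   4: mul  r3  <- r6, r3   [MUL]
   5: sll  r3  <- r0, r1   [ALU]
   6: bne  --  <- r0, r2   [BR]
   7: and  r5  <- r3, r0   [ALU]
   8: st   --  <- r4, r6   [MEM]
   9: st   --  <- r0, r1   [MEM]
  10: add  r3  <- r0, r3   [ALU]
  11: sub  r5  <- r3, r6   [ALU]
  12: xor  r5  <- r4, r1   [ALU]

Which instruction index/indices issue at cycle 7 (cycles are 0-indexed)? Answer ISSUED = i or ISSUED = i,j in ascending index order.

  cy0 -> i0 (bne) no-port BR/BR
  cy1 -> i1 (beq) no-port BR/BR
  cy2 -> i2,i3 (blt+sub) pair
  cy3 -> i4 (mul) WAW r3
  cy4 -> i5,i6 (sll+bne) pair
  cy5 -> i7,i8 (and+st) pair
  cy6 -> i9,i10 (st+add) pair
  cy7 -> i11 (sub) WAW r5
  cy8 -> i12 (xor) tail

ISSUED = 11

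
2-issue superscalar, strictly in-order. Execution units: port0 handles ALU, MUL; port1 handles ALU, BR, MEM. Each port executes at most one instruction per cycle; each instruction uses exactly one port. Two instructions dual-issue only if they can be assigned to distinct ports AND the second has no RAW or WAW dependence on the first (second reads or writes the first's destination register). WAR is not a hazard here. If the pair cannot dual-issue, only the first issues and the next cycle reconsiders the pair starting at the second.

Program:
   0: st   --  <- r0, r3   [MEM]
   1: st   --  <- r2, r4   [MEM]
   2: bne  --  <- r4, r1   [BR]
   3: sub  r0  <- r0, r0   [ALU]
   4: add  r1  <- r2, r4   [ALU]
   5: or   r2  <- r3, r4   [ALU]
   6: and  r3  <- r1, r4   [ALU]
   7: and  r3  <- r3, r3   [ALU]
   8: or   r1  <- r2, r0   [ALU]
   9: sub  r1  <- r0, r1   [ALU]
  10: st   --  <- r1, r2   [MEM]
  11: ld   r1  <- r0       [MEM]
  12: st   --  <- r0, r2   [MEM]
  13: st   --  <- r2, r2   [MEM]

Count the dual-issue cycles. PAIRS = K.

[0] i0  st  -- no-port MEM/MEM
[1] i1  st  -- no-port MEM/BR
[2] i2,i3  bne;sub  -- pair
[3] i4,i5  add;or  -- pair
[4] i6  and  -- RAW+WAW r3
[5] i7,i8  and;or  -- pair
[6] i9  sub  -- RAW r1
[7] i10  st  -- no-port MEM/MEM
[8] i11  ld  -- no-port MEM/MEM
[9] i12  st  -- no-port MEM/MEM
[10] i13  st  -- tail

PAIRS = 3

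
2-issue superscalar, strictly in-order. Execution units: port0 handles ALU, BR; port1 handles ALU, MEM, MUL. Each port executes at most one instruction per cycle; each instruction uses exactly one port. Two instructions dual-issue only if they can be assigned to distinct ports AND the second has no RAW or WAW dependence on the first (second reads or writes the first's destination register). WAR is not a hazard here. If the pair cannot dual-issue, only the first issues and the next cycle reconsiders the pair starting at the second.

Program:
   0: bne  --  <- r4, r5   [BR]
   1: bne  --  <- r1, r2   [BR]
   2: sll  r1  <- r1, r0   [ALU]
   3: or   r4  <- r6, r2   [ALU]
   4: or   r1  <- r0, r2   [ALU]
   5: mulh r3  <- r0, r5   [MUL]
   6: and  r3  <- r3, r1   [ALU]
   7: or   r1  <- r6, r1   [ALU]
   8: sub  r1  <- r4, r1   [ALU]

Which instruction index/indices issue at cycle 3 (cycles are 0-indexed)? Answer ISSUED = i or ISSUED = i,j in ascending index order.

ISSUED = 5

t=0 i0:bne ; no-port BR/BR
t=1 i1/i2:bne+sll ; 2-wide
t=2 i3/i4:or+or ; 2-wide
t=3 i5:mulh ; RAW+WAW r3
t=4 i6/i7:and+or ; 2-wide
t=5 i8:sub ; tail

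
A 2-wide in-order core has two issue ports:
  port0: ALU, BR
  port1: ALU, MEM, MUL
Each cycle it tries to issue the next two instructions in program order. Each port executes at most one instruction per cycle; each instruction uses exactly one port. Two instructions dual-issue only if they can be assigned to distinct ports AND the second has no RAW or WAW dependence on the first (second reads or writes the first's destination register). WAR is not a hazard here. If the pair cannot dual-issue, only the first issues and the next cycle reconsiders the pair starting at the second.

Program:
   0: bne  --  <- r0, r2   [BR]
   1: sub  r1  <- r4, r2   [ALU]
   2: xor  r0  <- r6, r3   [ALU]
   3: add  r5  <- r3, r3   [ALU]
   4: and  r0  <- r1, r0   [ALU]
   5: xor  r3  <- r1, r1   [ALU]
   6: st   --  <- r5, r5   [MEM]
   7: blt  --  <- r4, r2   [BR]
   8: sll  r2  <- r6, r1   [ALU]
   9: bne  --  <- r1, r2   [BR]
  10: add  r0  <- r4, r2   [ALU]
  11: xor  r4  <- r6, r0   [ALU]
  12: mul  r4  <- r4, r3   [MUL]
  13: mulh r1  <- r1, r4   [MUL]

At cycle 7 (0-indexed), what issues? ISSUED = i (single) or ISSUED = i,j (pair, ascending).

ISSUED = 12

c0: i0+i1 bne.BR/sub.ALU  dual
c1: i2+i3 xor.ALU/add.ALU  dual
c2: i4+i5 and.ALU/xor.ALU  dual
c3: i6+i7 st.MEM/blt.BR  dual
c4: i8 sll.ALU  RAW r2
c5: i9+i10 bne.BR/add.ALU  dual
c6: i11 xor.ALU  RAW+WAW r4
c7: i12 mul.MUL  no-port MUL/MUL
c8: i13 mulh.MUL  tail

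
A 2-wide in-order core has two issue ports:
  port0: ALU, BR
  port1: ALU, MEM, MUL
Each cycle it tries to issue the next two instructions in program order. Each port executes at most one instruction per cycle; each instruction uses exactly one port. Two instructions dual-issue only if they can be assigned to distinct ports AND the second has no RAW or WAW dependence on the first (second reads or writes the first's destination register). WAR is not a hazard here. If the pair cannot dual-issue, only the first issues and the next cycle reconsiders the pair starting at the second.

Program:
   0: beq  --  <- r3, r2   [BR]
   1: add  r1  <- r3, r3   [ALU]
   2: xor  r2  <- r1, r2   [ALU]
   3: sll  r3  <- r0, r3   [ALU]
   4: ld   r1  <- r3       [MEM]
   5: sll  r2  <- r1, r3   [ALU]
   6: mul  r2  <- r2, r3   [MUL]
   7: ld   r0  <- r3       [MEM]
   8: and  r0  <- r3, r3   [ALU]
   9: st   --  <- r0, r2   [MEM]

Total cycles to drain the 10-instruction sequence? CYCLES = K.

CYCLES = 8

#0 head=0: beq.BR;add.ALU i0,i1 dual
#1 head=2: xor.ALU;sll.ALU i2,i3 dual
#2 head=4: ld.MEM i4 RAW r1
#3 head=5: sll.ALU i5 RAW+WAW r2
#4 head=6: mul.MUL i6 no-port MUL/MEM
#5 head=7: ld.MEM i7 WAW r0
#6 head=8: and.ALU i8 RAW r0
#7 head=9: st.MEM i9 tail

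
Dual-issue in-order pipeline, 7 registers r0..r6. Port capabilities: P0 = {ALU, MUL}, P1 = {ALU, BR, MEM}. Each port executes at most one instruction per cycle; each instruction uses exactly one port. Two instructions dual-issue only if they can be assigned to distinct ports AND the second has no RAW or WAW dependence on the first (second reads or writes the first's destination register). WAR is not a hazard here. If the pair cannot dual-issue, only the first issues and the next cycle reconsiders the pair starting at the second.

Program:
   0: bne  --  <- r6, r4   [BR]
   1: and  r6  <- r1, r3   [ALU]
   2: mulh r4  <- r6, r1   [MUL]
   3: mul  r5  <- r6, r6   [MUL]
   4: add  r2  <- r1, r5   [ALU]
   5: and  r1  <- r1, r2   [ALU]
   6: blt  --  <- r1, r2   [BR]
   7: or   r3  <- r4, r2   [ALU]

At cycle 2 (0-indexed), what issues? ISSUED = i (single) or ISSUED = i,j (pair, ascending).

ISSUED = 3

0. bne.BR;and.ALU @i0,i1  | pair
1. mulh.MUL @i2  | no-port MUL/MUL
2. mul.MUL @i3  | RAW r5
3. add.ALU @i4  | RAW r2
4. and.ALU @i5  | RAW r1
5. blt.BR;or.ALU @i6,i7  | pair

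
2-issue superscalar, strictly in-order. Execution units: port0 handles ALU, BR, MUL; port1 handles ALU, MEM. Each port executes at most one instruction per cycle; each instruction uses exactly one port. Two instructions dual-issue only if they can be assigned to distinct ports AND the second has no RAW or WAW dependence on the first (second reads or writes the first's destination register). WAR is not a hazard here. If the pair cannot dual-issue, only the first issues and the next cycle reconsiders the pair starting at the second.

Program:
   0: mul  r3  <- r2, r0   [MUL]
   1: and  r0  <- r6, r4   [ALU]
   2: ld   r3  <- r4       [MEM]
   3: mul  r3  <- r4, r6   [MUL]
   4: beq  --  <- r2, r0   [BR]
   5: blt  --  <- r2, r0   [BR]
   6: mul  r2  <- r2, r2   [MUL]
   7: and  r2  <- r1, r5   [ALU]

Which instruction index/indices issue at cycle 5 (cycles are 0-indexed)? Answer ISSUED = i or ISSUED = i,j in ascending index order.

ISSUED = 6

[0] i0+i1  mul;and  -- dual
[1] i2  ld  -- WAW r3
[2] i3  mul  -- no-port MUL/BR
[3] i4  beq  -- no-port BR/BR
[4] i5  blt  -- no-port BR/MUL
[5] i6  mul  -- WAW r2
[6] i7  and  -- tail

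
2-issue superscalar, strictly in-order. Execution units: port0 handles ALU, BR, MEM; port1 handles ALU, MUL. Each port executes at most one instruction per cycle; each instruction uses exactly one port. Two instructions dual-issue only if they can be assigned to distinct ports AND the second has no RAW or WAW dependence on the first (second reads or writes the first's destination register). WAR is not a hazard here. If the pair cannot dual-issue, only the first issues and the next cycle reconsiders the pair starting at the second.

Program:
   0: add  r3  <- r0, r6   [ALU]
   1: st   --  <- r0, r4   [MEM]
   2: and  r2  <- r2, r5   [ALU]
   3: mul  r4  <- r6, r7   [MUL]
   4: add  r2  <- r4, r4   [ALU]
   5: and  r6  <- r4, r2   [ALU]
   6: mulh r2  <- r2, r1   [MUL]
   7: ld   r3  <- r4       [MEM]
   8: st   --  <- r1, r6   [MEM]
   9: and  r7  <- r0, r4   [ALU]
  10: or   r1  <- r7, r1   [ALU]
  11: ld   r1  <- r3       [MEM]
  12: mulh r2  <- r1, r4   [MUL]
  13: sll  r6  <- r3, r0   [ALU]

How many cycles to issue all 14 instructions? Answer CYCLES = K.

CYCLES = 9

0. add/st @i0/i1  | dual
1. and/mul @i2/i3  | dual
2. add @i4  | RAW r2
3. and/mulh @i5/i6  | dual
4. ld @i7  | no-port MEM/MEM
5. st/and @i8/i9  | dual
6. or @i10  | WAW r1
7. ld @i11  | RAW r1
8. mulh/sll @i12/i13  | dual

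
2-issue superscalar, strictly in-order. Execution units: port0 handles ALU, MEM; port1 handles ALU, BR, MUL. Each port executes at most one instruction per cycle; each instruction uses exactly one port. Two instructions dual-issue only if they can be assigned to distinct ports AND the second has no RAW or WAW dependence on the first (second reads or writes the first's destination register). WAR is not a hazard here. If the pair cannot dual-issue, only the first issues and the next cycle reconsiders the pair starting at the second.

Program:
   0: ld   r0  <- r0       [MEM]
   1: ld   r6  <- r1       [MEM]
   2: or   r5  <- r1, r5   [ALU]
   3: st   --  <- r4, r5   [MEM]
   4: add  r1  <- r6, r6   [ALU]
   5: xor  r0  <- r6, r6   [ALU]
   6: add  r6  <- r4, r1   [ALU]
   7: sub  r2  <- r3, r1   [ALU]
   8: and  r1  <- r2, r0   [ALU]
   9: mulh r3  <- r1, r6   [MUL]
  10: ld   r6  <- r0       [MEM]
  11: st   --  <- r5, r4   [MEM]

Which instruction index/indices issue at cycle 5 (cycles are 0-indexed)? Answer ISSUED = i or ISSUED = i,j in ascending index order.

0. ld.MEM @i0  | no-port MEM/MEM
1. ld.MEM;or.ALU @i1+i2  | 2-wide
2. st.MEM;add.ALU @i3+i4  | 2-wide
3. xor.ALU;add.ALU @i5+i6  | 2-wide
4. sub.ALU @i7  | RAW r2
5. and.ALU @i8  | RAW r1
6. mulh.MUL;ld.MEM @i9+i10  | 2-wide
7. st.MEM @i11  | tail

ISSUED = 8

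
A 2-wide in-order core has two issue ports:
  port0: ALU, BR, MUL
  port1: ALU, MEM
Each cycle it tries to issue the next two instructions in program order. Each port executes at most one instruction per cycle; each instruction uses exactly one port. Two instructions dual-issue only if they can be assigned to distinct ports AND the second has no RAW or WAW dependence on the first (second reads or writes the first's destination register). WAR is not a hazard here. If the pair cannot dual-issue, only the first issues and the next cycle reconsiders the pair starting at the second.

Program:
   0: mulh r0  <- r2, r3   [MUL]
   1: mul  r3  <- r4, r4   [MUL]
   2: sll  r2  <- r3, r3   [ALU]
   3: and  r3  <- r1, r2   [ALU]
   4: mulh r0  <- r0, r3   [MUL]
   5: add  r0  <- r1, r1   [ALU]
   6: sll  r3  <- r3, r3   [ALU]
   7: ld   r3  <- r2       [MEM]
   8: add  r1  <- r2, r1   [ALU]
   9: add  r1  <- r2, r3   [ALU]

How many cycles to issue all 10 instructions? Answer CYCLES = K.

[0] i0  mulh  -- no-port MUL/MUL
[1] i1  mul  -- RAW r3
[2] i2  sll  -- RAW r2
[3] i3  and  -- RAW r3
[4] i4  mulh  -- WAW r0
[5] i5/i6  add sll  -- pair
[6] i7/i8  ld add  -- pair
[7] i9  add  -- tail

CYCLES = 8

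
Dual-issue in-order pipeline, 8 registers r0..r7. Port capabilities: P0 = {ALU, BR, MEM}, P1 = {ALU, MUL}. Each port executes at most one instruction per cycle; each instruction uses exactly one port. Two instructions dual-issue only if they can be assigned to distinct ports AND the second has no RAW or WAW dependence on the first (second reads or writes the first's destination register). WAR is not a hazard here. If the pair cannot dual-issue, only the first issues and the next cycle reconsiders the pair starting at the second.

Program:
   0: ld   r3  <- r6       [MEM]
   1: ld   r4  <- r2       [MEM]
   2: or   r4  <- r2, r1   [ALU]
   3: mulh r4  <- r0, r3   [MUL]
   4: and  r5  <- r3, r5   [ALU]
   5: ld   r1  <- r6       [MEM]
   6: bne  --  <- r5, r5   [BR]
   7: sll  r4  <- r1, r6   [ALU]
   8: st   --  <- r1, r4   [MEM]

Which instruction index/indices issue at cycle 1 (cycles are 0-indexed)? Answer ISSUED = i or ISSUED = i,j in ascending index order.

t=0 i0:ld.MEM ; no-port MEM/MEM
t=1 i1:ld.MEM ; WAW r4
t=2 i2:or.ALU ; WAW r4
t=3 i3/i4:mulh.MUL and.ALU ; 2-wide
t=4 i5:ld.MEM ; no-port MEM/BR
t=5 i6/i7:bne.BR sll.ALU ; 2-wide
t=6 i8:st.MEM ; tail

ISSUED = 1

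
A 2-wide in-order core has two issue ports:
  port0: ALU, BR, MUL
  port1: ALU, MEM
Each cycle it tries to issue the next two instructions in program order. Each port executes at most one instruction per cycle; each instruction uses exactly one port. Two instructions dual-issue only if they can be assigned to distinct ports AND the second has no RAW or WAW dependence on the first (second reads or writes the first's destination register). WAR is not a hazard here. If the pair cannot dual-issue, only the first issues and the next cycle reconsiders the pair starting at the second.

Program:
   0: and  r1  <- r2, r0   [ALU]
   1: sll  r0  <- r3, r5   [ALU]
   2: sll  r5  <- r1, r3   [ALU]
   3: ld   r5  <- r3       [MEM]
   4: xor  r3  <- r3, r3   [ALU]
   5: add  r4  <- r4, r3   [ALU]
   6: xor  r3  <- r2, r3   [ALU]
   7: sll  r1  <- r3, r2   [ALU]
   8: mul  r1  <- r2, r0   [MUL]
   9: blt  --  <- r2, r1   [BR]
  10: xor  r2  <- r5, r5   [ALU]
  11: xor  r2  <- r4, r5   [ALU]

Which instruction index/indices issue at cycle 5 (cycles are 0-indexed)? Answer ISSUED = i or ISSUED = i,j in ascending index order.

ISSUED = 8

t=0 i0,i1:and+sll ; 2-wide
t=1 i2:sll ; WAW r5
t=2 i3,i4:ld+xor ; 2-wide
t=3 i5,i6:add+xor ; 2-wide
t=4 i7:sll ; WAW r1
t=5 i8:mul ; no-port MUL/BR
t=6 i9,i10:blt+xor ; 2-wide
t=7 i11:xor ; tail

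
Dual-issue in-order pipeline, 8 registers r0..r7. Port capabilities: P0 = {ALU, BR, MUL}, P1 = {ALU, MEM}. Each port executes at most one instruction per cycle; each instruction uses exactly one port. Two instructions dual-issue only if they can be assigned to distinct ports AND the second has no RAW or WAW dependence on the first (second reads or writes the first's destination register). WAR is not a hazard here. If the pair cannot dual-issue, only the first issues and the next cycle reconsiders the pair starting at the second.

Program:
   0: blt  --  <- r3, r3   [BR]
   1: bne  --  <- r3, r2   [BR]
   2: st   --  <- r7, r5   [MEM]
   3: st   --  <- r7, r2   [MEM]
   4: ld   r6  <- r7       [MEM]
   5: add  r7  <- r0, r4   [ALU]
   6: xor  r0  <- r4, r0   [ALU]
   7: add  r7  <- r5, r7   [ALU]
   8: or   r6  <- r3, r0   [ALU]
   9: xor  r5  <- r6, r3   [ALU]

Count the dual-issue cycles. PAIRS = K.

c0: i0 blt  no-port BR/BR
c1: i1+i2 bne st  pair
c2: i3 st  no-port MEM/MEM
c3: i4+i5 ld add  pair
c4: i6+i7 xor add  pair
c5: i8 or  RAW r6
c6: i9 xor  tail

PAIRS = 3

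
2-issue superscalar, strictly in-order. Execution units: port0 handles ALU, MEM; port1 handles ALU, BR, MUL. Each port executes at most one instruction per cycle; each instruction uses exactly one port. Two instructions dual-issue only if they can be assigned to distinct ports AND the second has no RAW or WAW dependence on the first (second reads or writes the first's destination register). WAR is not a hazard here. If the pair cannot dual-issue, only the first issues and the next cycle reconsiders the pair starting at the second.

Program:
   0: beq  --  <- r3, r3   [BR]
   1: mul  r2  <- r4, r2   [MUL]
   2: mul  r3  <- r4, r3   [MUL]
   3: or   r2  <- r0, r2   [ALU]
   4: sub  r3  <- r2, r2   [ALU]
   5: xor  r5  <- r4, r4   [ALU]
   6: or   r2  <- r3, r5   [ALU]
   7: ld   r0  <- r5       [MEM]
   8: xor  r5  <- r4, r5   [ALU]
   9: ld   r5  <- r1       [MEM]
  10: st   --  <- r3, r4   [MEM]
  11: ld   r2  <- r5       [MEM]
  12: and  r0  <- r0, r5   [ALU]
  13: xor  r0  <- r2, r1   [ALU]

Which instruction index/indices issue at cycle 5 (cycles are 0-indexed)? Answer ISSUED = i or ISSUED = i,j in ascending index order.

[0] i0  beq.BR  -- no-port BR/MUL
[1] i1  mul.MUL  -- no-port MUL/MUL
[2] i2&i3  mul.MUL/or.ALU  -- pair
[3] i4&i5  sub.ALU/xor.ALU  -- pair
[4] i6&i7  or.ALU/ld.MEM  -- pair
[5] i8  xor.ALU  -- WAW r5
[6] i9  ld.MEM  -- no-port MEM/MEM
[7] i10  st.MEM  -- no-port MEM/MEM
[8] i11&i12  ld.MEM/and.ALU  -- pair
[9] i13  xor.ALU  -- tail

ISSUED = 8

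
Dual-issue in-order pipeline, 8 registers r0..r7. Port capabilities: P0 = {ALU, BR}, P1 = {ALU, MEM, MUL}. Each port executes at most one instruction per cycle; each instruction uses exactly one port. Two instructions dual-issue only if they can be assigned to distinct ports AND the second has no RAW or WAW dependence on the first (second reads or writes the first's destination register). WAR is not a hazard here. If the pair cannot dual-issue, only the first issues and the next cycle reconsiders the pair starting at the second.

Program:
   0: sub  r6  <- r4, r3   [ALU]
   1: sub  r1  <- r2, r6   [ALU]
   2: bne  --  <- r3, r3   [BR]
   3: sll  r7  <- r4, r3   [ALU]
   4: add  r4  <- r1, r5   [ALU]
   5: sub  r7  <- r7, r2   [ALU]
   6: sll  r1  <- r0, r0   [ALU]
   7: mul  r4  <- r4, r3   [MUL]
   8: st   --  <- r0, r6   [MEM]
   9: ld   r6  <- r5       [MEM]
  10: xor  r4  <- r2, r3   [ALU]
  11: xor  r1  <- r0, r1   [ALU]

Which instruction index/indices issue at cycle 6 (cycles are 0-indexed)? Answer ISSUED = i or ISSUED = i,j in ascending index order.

ISSUED = 9,10

  cy0 -> i0 (sub) RAW r6
  cy1 -> i1,i2 (sub/bne) dual
  cy2 -> i3,i4 (sll/add) dual
  cy3 -> i5,i6 (sub/sll) dual
  cy4 -> i7 (mul) no-port MUL/MEM
  cy5 -> i8 (st) no-port MEM/MEM
  cy6 -> i9,i10 (ld/xor) dual
  cy7 -> i11 (xor) tail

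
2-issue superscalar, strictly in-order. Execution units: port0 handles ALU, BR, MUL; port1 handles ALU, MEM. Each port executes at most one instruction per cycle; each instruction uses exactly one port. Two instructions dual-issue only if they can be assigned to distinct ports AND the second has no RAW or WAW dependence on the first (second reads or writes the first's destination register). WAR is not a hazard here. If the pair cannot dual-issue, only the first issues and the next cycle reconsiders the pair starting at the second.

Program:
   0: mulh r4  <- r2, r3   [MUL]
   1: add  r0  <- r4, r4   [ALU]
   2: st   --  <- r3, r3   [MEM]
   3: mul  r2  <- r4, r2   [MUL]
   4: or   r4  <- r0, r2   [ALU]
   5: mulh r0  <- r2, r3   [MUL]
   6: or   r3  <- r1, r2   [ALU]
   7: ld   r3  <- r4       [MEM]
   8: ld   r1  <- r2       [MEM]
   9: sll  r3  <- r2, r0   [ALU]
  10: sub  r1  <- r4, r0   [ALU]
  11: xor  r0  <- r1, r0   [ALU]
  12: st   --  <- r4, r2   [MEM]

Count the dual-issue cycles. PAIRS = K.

t=0 i0:mulh ; RAW r4
t=1 i1+i2:add;st ; 2-wide
t=2 i3:mul ; RAW r2
t=3 i4+i5:or;mulh ; 2-wide
t=4 i6:or ; WAW r3
t=5 i7:ld ; no-port MEM/MEM
t=6 i8+i9:ld;sll ; 2-wide
t=7 i10:sub ; RAW r1
t=8 i11+i12:xor;st ; 2-wide

PAIRS = 4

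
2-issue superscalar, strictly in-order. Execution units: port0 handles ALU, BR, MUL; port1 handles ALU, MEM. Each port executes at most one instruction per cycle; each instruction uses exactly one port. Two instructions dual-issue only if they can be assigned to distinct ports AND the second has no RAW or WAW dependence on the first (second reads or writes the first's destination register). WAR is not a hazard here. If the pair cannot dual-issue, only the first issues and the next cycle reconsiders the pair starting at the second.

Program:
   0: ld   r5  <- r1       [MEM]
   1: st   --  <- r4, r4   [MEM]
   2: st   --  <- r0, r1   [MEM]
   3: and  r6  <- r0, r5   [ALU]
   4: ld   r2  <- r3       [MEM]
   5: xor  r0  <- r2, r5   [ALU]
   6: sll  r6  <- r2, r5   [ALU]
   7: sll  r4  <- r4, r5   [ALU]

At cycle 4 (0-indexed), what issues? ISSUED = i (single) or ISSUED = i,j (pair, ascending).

ISSUED = 5,6

0. ld @i0  | no-port MEM/MEM
1. st @i1  | no-port MEM/MEM
2. st+and @i2,i3  | dual
3. ld @i4  | RAW r2
4. xor+sll @i5,i6  | dual
5. sll @i7  | tail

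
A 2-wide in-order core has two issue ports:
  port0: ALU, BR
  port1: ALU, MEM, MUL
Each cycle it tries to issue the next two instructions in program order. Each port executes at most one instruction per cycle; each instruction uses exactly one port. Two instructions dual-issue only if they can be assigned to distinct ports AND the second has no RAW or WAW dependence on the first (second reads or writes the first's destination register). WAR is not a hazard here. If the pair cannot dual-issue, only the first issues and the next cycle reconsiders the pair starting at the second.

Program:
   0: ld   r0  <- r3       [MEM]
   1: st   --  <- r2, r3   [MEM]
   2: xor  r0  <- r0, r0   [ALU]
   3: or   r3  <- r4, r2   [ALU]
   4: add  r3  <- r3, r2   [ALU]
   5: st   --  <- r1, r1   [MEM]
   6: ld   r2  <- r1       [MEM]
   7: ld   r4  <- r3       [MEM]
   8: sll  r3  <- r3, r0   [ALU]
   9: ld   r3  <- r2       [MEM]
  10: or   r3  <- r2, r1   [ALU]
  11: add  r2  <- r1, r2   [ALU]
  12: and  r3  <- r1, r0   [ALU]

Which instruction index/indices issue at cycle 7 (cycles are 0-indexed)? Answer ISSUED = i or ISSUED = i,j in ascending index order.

#0 head=0: ld i0 no-port MEM/MEM
#1 head=1: st xor i1/i2 pair
#2 head=3: or i3 RAW+WAW r3
#3 head=4: add st i4/i5 pair
#4 head=6: ld i6 no-port MEM/MEM
#5 head=7: ld sll i7/i8 pair
#6 head=9: ld i9 WAW r3
#7 head=10: or add i10/i11 pair
#8 head=12: and i12 tail

ISSUED = 10,11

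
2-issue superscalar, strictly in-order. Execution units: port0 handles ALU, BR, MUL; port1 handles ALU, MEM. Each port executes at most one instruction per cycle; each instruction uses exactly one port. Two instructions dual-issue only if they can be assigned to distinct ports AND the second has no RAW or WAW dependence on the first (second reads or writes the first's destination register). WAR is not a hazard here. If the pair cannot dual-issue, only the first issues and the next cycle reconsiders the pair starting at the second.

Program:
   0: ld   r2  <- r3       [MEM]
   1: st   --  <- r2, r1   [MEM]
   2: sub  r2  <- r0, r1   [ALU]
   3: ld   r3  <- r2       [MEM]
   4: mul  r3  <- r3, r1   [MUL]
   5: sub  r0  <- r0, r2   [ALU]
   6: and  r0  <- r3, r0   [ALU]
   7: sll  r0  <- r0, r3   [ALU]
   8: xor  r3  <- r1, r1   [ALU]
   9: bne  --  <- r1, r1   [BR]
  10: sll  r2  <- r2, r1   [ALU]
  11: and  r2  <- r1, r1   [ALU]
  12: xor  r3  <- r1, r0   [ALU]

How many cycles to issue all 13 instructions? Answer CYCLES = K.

CYCLES = 8

c0: i0 ld  no-port MEM/MEM
c1: i1+i2 st;sub  2-wide
c2: i3 ld  RAW+WAW r3
c3: i4+i5 mul;sub  2-wide
c4: i6 and  RAW+WAW r0
c5: i7+i8 sll;xor  2-wide
c6: i9+i10 bne;sll  2-wide
c7: i11+i12 and;xor  2-wide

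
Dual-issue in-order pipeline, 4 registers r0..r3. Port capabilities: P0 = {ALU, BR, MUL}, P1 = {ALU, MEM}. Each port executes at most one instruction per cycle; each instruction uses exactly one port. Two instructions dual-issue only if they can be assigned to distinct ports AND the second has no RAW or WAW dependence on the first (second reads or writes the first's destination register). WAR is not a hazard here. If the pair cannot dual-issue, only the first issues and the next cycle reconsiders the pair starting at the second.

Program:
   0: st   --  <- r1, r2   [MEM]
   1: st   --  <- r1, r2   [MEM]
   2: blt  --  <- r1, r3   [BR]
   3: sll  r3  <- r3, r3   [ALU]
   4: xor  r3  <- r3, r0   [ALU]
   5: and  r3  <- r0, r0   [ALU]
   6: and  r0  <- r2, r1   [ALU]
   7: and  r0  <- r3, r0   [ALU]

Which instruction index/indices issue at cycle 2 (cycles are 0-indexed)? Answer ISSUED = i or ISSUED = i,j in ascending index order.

ISSUED = 3

0. st @i0  | no-port MEM/MEM
1. st+blt @i1+i2  | dual
2. sll @i3  | RAW+WAW r3
3. xor @i4  | WAW r3
4. and+and @i5+i6  | dual
5. and @i7  | tail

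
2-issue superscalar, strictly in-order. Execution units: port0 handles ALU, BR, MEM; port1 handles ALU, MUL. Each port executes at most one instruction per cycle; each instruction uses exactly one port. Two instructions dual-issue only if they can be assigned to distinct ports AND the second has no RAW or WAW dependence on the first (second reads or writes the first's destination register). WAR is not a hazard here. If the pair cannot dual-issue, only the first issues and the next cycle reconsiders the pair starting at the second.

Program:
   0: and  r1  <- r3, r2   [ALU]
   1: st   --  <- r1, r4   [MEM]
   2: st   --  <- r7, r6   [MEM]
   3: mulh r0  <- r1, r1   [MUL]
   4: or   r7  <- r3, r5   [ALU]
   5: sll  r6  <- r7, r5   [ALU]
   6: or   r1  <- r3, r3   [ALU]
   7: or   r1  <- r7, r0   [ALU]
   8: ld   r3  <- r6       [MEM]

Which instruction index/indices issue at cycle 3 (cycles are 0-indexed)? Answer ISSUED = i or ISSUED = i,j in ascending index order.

ISSUED = 4

  cy0 -> i0 (and.ALU) RAW r1
  cy1 -> i1 (st.MEM) no-port MEM/MEM
  cy2 -> i2+i3 (st.MEM+mulh.MUL) dual
  cy3 -> i4 (or.ALU) RAW r7
  cy4 -> i5+i6 (sll.ALU+or.ALU) dual
  cy5 -> i7+i8 (or.ALU+ld.MEM) dual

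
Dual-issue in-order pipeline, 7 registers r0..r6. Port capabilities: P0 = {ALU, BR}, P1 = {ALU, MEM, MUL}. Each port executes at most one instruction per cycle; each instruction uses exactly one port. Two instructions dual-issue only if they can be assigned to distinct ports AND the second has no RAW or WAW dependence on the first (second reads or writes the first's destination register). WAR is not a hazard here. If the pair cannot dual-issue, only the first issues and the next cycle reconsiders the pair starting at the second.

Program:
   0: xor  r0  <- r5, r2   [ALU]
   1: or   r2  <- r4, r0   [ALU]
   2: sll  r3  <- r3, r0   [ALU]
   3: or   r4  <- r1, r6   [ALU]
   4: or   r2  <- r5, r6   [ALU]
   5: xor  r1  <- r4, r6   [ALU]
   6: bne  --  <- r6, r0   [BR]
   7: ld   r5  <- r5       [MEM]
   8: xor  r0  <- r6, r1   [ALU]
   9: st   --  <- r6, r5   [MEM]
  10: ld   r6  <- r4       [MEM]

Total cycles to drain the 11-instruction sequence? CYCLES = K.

0. xor @i0  | RAW r0
1. or sll @i1,i2  | 2-wide
2. or or @i3,i4  | 2-wide
3. xor bne @i5,i6  | 2-wide
4. ld xor @i7,i8  | 2-wide
5. st @i9  | no-port MEM/MEM
6. ld @i10  | tail

CYCLES = 7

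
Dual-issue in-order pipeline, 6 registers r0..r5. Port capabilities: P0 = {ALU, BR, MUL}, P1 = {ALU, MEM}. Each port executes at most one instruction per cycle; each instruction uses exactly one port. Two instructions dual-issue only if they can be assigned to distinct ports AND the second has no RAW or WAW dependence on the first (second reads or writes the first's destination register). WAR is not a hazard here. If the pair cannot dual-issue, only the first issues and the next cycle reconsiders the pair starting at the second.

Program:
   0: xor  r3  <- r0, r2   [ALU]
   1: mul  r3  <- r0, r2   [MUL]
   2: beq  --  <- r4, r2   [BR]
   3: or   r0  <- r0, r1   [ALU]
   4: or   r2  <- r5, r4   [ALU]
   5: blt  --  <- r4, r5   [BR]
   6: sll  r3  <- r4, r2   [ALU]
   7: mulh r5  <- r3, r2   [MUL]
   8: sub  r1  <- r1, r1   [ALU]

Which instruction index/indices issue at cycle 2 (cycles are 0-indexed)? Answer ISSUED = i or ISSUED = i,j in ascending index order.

[0] i0  xor  -- WAW r3
[1] i1  mul  -- no-port MUL/BR
[2] i2+i3  beq/or  -- pair
[3] i4+i5  or/blt  -- pair
[4] i6  sll  -- RAW r3
[5] i7+i8  mulh/sub  -- pair

ISSUED = 2,3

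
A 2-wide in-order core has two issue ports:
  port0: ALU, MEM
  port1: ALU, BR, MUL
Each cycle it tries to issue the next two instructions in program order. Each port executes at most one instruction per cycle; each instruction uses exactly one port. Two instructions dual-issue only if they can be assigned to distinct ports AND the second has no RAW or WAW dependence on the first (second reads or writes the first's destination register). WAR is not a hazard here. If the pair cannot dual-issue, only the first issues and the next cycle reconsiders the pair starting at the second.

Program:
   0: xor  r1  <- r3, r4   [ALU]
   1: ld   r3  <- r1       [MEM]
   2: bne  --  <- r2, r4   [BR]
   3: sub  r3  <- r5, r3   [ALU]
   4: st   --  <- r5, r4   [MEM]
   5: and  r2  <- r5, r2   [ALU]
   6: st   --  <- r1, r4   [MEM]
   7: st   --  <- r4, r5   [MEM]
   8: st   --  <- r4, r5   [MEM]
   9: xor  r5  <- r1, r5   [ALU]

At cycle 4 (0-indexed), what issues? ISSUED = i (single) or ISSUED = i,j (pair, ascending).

ISSUED = 7

  cy0 -> i0 (xor) RAW r1
  cy1 -> i1/i2 (ld/bne) dual
  cy2 -> i3/i4 (sub/st) dual
  cy3 -> i5/i6 (and/st) dual
  cy4 -> i7 (st) no-port MEM/MEM
  cy5 -> i8/i9 (st/xor) dual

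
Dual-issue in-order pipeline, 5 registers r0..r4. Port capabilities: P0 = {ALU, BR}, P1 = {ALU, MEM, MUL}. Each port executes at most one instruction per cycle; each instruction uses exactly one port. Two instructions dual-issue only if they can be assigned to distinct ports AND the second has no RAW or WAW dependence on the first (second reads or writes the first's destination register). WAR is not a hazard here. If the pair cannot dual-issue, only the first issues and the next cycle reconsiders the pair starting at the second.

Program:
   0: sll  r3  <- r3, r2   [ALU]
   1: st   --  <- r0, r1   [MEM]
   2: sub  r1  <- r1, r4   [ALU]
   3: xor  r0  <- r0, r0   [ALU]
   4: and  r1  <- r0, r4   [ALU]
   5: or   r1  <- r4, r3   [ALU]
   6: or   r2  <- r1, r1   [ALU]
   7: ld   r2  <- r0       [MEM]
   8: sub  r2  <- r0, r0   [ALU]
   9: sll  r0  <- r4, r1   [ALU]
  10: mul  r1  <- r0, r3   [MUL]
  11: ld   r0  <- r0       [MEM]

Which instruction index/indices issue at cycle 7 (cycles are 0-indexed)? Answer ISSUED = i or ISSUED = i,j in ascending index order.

ISSUED = 10

t=0 i0+i1:sll.ALU/st.MEM ; 2-wide
t=1 i2+i3:sub.ALU/xor.ALU ; 2-wide
t=2 i4:and.ALU ; WAW r1
t=3 i5:or.ALU ; RAW r1
t=4 i6:or.ALU ; WAW r2
t=5 i7:ld.MEM ; WAW r2
t=6 i8+i9:sub.ALU/sll.ALU ; 2-wide
t=7 i10:mul.MUL ; no-port MUL/MEM
t=8 i11:ld.MEM ; tail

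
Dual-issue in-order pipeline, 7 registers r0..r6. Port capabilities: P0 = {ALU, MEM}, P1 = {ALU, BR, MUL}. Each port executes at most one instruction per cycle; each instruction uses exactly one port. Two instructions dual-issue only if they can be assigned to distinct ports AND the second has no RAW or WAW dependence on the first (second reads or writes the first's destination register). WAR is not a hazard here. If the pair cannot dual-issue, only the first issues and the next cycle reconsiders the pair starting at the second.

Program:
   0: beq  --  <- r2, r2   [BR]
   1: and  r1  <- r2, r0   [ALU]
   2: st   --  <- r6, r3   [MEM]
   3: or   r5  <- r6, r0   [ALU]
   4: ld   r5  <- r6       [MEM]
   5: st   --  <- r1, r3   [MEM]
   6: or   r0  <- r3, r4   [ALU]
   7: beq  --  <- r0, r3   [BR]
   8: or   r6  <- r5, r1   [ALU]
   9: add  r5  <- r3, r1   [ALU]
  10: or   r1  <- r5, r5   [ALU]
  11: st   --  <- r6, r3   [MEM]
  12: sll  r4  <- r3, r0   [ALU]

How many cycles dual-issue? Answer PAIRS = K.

0. beq.BR+and.ALU @i0+i1  | 2-wide
1. st.MEM+or.ALU @i2+i3  | 2-wide
2. ld.MEM @i4  | no-port MEM/MEM
3. st.MEM+or.ALU @i5+i6  | 2-wide
4. beq.BR+or.ALU @i7+i8  | 2-wide
5. add.ALU @i9  | RAW r5
6. or.ALU+st.MEM @i10+i11  | 2-wide
7. sll.ALU @i12  | tail

PAIRS = 5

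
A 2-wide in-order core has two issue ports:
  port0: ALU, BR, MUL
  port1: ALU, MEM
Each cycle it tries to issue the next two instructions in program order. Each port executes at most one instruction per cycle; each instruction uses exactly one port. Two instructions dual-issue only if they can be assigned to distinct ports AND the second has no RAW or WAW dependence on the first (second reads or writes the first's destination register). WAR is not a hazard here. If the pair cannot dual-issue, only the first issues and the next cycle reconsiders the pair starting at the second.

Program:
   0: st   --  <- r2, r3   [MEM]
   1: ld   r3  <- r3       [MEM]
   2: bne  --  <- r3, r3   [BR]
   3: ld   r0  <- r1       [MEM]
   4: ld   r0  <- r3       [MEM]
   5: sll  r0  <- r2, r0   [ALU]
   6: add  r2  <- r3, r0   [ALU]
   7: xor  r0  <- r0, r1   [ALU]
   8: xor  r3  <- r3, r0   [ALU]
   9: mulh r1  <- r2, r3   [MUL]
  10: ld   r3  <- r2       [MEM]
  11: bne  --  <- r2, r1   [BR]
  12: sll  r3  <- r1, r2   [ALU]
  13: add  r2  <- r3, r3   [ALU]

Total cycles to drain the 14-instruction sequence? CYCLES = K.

c0: i0 st.MEM  no-port MEM/MEM
c1: i1 ld.MEM  RAW r3
c2: i2,i3 bne.BR;ld.MEM  pair
c3: i4 ld.MEM  RAW+WAW r0
c4: i5 sll.ALU  RAW r0
c5: i6,i7 add.ALU;xor.ALU  pair
c6: i8 xor.ALU  RAW r3
c7: i9,i10 mulh.MUL;ld.MEM  pair
c8: i11,i12 bne.BR;sll.ALU  pair
c9: i13 add.ALU  tail

CYCLES = 10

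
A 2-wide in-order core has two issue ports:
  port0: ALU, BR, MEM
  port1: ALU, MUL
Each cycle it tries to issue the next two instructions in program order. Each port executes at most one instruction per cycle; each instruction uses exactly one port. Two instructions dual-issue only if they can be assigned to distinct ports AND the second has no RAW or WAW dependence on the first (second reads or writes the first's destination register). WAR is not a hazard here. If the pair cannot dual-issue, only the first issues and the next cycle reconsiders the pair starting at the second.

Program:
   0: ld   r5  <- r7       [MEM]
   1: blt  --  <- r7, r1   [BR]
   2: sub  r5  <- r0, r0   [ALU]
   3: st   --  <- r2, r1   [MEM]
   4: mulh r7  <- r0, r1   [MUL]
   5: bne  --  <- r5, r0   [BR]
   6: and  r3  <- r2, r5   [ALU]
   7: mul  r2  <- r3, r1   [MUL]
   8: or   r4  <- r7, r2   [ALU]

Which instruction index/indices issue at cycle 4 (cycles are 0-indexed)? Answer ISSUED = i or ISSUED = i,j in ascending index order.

  cy0 -> i0 (ld) no-port MEM/BR
  cy1 -> i1&i2 (blt;sub) pair
  cy2 -> i3&i4 (st;mulh) pair
  cy3 -> i5&i6 (bne;and) pair
  cy4 -> i7 (mul) RAW r2
  cy5 -> i8 (or) tail

ISSUED = 7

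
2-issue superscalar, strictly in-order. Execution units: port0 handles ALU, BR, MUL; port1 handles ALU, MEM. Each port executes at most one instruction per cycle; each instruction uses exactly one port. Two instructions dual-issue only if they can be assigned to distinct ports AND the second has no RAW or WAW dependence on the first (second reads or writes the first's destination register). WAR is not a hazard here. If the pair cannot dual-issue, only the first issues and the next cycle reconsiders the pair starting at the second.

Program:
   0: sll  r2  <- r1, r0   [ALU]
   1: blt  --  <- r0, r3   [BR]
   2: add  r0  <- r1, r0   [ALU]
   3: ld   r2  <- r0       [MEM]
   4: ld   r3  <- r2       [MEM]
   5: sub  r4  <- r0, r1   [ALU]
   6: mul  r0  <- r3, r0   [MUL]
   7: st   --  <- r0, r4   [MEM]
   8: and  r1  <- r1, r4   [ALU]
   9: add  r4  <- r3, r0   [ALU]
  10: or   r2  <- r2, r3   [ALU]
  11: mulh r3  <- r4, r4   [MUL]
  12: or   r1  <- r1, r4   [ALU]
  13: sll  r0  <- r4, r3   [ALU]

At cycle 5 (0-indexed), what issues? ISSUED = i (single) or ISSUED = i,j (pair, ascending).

ISSUED = 7,8

0. sll.ALU+blt.BR @i0/i1  | pair
1. add.ALU @i2  | RAW r0
2. ld.MEM @i3  | no-port MEM/MEM
3. ld.MEM+sub.ALU @i4/i5  | pair
4. mul.MUL @i6  | RAW r0
5. st.MEM+and.ALU @i7/i8  | pair
6. add.ALU+or.ALU @i9/i10  | pair
7. mulh.MUL+or.ALU @i11/i12  | pair
8. sll.ALU @i13  | tail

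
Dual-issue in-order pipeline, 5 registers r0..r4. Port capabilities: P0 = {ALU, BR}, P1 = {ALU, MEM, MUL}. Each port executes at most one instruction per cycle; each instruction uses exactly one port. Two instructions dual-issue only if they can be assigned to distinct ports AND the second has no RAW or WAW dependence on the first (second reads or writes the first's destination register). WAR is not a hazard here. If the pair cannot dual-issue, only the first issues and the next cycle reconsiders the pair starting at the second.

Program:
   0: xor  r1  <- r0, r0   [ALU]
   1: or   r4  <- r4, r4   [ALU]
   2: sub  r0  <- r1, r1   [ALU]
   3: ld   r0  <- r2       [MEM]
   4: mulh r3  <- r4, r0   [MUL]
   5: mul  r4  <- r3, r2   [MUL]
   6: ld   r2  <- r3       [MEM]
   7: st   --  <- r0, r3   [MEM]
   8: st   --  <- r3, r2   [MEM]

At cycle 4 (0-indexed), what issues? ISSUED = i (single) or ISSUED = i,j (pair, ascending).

c0: i0,i1 xor;or  pair
c1: i2 sub  WAW r0
c2: i3 ld  no-port MEM/MUL
c3: i4 mulh  no-port MUL/MUL
c4: i5 mul  no-port MUL/MEM
c5: i6 ld  no-port MEM/MEM
c6: i7 st  no-port MEM/MEM
c7: i8 st  tail

ISSUED = 5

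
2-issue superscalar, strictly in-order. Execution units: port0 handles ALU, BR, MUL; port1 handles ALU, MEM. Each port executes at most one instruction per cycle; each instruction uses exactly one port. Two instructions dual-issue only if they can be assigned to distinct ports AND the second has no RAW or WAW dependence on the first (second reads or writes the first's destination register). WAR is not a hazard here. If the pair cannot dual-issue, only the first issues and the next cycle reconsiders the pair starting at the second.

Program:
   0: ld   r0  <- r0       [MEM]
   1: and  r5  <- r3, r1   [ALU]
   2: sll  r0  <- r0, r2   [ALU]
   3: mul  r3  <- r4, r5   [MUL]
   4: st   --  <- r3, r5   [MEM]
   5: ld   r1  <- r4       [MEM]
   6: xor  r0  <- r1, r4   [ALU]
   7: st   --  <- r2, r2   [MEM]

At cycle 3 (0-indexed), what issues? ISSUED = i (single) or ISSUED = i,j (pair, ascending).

0. ld.MEM and.ALU @i0+i1  | 2-wide
1. sll.ALU mul.MUL @i2+i3  | 2-wide
2. st.MEM @i4  | no-port MEM/MEM
3. ld.MEM @i5  | RAW r1
4. xor.ALU st.MEM @i6+i7  | 2-wide

ISSUED = 5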